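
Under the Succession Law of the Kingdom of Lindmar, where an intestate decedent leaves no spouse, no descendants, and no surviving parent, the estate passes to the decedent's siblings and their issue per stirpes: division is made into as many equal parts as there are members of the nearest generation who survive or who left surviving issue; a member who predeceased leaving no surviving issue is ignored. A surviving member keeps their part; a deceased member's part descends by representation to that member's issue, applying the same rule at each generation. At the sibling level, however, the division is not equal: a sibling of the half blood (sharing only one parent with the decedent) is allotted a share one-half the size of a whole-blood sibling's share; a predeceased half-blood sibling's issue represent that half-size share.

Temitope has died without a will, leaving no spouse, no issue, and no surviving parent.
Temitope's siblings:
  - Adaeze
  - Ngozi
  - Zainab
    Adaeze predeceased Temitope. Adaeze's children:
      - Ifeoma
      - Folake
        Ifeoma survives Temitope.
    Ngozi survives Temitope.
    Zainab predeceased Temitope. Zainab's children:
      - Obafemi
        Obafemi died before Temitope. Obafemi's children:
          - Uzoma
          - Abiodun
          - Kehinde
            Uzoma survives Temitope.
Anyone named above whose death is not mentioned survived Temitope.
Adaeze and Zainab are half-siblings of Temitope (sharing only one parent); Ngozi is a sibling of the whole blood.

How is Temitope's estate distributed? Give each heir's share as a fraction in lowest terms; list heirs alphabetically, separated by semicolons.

Abiodun 1/12; Folake 1/8; Ifeoma 1/8; Kehinde 1/12; Ngozi 1/2; Uzoma 1/12

No spouse, descendants, or parent survives, so the estate passes to Temitope's siblings per stirpes.
Half-blood siblings count for one-half the weight of whole-blood siblings at the initial division.
Dividing 1 in proportion to weights (total weight 2): Adaeze (weight 1/2) → 1/4; Ngozi (weight 1) → 1/2; Zainab (weight 1/2) → 1/4.
Adaeze predeceased; the 1/4 allotted to Adaeze's branch passes to Adaeze's issue by representation.
The 1/4 is divided into 2 equal shares of 1/8 among Ifeoma, Folake.
Ifeoma is living and takes 1/8.
Folake is living and takes 1/8.
Ngozi is living and takes 1/2.
Zainab predeceased; the 1/4 allotted to Zainab's branch passes to Zainab's issue by representation.
Obafemi's line is the sole branch at this level, so the full 1/4 passes to Obafemi's issue by representation.
The 1/4 is divided into 3 equal shares of 1/12 among Uzoma, Abiodun, Kehinde.
Uzoma is living and takes 1/12.
Abiodun is living and takes 1/12.
Kehinde is living and takes 1/12.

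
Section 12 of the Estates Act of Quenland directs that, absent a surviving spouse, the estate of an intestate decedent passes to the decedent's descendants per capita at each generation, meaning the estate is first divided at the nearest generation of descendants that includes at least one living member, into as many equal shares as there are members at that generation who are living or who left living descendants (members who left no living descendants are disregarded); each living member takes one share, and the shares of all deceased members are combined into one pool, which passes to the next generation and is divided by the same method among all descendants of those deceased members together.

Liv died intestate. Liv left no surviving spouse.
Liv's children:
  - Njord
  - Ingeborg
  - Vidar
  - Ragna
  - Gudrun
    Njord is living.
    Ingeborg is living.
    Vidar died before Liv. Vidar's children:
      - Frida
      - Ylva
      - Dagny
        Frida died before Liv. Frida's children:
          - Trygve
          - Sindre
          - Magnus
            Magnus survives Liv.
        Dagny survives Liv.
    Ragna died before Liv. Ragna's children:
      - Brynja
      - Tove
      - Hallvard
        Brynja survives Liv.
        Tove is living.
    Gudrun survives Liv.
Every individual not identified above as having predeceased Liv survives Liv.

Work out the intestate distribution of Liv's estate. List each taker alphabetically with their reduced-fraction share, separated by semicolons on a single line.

Brynja 1/15; Dagny 1/15; Gudrun 1/5; Hallvard 1/15; Ingeborg 1/5; Magnus 1/45; Njord 1/5; Sindre 1/45; Tove 1/15; Trygve 1/45; Ylva 1/15

There is no surviving spouse, so the entire estate passes to Liv's descendants per capita at each generation.
At generation 1 (Njord, Ingeborg, Vidar, Ragna, Gudrun) there are 5 shares of (1)/5 = 1/5 each.
Living: Njord, Ingeborg, and Gudrun — each takes 1/5.
Deceased: Vidar and Ragna. Their combined 2/5 is pooled and carried to generation 2.
At generation 2 (Frida, Ylva, Dagny, Brynja, Tove, Hallvard) there are 6 shares of (2/5)/6 = 1/15 each.
Living: Ylva, Dagny, Brynja, Tove, and Hallvard — each takes 1/15.
Deceased: Frida. That 1/15 share is carried to generation 3.
At generation 3 (Trygve, Sindre, Magnus) there are 3 shares of (1/15)/3 = 1/45 each.
Living: Trygve, Sindre, and Magnus — each takes 1/45.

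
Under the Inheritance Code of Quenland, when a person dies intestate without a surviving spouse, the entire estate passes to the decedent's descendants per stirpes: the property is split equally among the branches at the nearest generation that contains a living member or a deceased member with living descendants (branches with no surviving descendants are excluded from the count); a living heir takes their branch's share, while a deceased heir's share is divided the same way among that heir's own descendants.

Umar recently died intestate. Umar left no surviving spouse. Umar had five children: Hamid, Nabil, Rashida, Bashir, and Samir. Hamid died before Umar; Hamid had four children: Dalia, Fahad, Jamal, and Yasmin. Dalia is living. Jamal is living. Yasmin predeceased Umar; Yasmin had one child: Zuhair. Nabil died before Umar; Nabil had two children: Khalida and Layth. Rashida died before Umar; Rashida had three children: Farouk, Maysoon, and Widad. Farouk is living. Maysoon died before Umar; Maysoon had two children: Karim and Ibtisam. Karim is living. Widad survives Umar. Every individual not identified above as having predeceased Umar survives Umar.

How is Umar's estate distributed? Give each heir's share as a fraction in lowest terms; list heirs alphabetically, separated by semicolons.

Bashir 1/5; Dalia 1/20; Fahad 1/20; Farouk 1/15; Ibtisam 1/30; Jamal 1/20; Karim 1/30; Khalida 1/10; Layth 1/10; Samir 1/5; Widad 1/15; Zuhair 1/20

There is no surviving spouse, so the entire estate passes to Umar's descendants per stirpes.
The estate is divided into 5 equal shares of 1/5 among Hamid, Nabil, Rashida, Bashir, Samir.
Hamid predeceased; the 1/5 allotted to Hamid's branch passes to Hamid's issue by representation.
The 1/5 is divided into 4 equal shares of 1/20 among Dalia, Fahad, Jamal, Yasmin.
Dalia is living and takes 1/20.
Fahad is living and takes 1/20.
Jamal is living and takes 1/20.
Yasmin predeceased; the 1/20 allotted to Yasmin's branch passes to Yasmin's issue by representation.
Zuhair is the sole taker at this level and receives the full 1/20.
Nabil predeceased; the 1/5 allotted to Nabil's branch passes to Nabil's issue by representation.
The 1/5 is divided into 2 equal shares of 1/10 among Khalida, Layth.
Khalida is living and takes 1/10.
Layth is living and takes 1/10.
Rashida predeceased; the 1/5 allotted to Rashida's branch passes to Rashida's issue by representation.
The 1/5 is divided into 3 equal shares of 1/15 among Farouk, Maysoon, Widad.
Farouk is living and takes 1/15.
Maysoon predeceased; the 1/15 allotted to Maysoon's branch passes to Maysoon's issue by representation.
The 1/15 is divided into 2 equal shares of 1/30 among Karim, Ibtisam.
Karim is living and takes 1/30.
Ibtisam is living and takes 1/30.
Widad is living and takes 1/15.
Bashir is living and takes 1/5.
Samir is living and takes 1/5.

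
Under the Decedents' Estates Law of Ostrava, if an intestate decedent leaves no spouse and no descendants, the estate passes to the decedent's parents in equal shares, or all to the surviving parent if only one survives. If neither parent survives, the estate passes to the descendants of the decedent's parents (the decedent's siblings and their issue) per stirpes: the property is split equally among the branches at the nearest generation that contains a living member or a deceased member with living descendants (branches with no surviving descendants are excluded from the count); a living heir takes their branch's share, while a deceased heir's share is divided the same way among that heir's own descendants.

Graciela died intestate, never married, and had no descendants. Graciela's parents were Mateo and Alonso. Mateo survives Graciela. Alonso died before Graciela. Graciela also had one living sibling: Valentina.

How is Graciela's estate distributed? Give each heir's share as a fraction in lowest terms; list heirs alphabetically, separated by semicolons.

Only one parent, Mateo, survives, so Mateo takes the entire estate. The siblings take nothing because a surviving parent has priority.

Mateo 1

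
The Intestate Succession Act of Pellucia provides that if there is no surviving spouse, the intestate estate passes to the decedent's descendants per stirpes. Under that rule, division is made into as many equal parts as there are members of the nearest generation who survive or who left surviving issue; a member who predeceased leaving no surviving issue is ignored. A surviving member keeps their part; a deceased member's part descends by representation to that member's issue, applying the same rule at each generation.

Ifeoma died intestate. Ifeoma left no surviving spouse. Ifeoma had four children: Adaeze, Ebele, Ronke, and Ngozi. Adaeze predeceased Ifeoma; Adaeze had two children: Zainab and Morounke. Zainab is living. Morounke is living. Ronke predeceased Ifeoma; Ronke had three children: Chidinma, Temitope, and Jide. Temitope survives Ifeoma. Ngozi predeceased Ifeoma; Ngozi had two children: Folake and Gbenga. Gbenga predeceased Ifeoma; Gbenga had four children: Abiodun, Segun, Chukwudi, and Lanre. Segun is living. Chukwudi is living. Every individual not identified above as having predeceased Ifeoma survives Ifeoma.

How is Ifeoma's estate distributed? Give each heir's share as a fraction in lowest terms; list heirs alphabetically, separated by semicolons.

Abiodun 1/32; Chidinma 1/12; Chukwudi 1/32; Ebele 1/4; Folake 1/8; Jide 1/12; Lanre 1/32; Morounke 1/8; Segun 1/32; Temitope 1/12; Zainab 1/8

There is no surviving spouse, so the entire estate passes to Ifeoma's descendants per stirpes.
The estate is divided into 4 equal shares of 1/4 among Adaeze, Ebele, Ronke, Ngozi.
Adaeze predeceased; the 1/4 allotted to Adaeze's branch passes to Adaeze's issue by representation.
The 1/4 is divided into 2 equal shares of 1/8 among Zainab, Morounke.
Zainab is living and takes 1/8.
Morounke is living and takes 1/8.
Ebele is living and takes 1/4.
Ronke predeceased; the 1/4 allotted to Ronke's branch passes to Ronke's issue by representation.
The 1/4 is divided into 3 equal shares of 1/12 among Chidinma, Temitope, Jide.
Chidinma is living and takes 1/12.
Temitope is living and takes 1/12.
Jide is living and takes 1/12.
Ngozi predeceased; the 1/4 allotted to Ngozi's branch passes to Ngozi's issue by representation.
The 1/4 is divided into 2 equal shares of 1/8 among Folake, Gbenga.
Folake is living and takes 1/8.
Gbenga predeceased; the 1/8 allotted to Gbenga's branch passes to Gbenga's issue by representation.
The 1/8 is divided into 4 equal shares of 1/32 among Abiodun, Segun, Chukwudi, Lanre.
Abiodun is living and takes 1/32.
Segun is living and takes 1/32.
Chukwudi is living and takes 1/32.
Lanre is living and takes 1/32.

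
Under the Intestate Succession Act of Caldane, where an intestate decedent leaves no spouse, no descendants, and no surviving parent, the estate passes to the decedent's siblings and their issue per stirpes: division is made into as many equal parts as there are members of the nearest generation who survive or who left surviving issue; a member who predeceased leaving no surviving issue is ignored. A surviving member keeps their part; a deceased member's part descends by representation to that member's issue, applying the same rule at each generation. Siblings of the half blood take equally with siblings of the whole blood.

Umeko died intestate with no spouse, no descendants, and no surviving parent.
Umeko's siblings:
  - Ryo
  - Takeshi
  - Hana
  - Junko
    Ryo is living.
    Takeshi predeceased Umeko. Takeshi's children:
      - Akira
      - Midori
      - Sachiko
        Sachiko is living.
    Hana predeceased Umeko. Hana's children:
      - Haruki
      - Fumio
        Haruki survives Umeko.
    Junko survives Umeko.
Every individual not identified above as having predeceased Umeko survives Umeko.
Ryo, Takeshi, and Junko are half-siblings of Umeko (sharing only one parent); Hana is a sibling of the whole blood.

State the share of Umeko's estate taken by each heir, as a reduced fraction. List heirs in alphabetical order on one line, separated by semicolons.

Akira 1/12; Fumio 1/8; Haruki 1/8; Junko 1/4; Midori 1/12; Ryo 1/4; Sachiko 1/12

No spouse, descendants, or parent survives, so the estate passes to Umeko's siblings per stirpes.
Half-blood and whole-blood siblings take equally under the stated rule.
The estate is divided into 4 equal shares of 1/4 among Ryo, Takeshi, Hana, Junko.
Ryo is living and takes 1/4.
Takeshi predeceased; the 1/4 allotted to Takeshi's branch passes to Takeshi's issue by representation.
The 1/4 is divided into 3 equal shares of 1/12 among Akira, Midori, Sachiko.
Akira is living and takes 1/12.
Midori is living and takes 1/12.
Sachiko is living and takes 1/12.
Hana predeceased; the 1/4 allotted to Hana's branch passes to Hana's issue by representation.
The 1/4 is divided into 2 equal shares of 1/8 among Haruki, Fumio.
Haruki is living and takes 1/8.
Fumio is living and takes 1/8.
Junko is living and takes 1/4.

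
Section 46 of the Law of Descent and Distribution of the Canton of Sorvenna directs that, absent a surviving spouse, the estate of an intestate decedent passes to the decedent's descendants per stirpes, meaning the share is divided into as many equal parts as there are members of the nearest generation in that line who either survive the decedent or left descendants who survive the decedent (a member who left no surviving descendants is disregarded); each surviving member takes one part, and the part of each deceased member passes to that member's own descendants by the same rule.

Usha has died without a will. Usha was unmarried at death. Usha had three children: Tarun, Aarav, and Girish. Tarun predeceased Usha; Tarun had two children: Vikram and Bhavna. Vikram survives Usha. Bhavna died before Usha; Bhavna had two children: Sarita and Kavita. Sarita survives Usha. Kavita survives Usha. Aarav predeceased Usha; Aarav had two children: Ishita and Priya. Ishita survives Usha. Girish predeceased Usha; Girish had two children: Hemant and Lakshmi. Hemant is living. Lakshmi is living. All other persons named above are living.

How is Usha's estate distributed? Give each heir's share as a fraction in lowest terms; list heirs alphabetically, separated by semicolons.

There is no surviving spouse, so the entire estate passes to Usha's descendants per stirpes.
The estate is divided into 3 equal shares of 1/3 among Tarun, Aarav, Girish.
Tarun predeceased; the 1/3 allotted to Tarun's branch passes to Tarun's issue by representation.
The 1/3 is divided into 2 equal shares of 1/6 among Vikram, Bhavna.
Vikram is living and takes 1/6.
Bhavna predeceased; the 1/6 allotted to Bhavna's branch passes to Bhavna's issue by representation.
The 1/6 is divided into 2 equal shares of 1/12 among Sarita, Kavita.
Sarita is living and takes 1/12.
Kavita is living and takes 1/12.
Aarav predeceased; the 1/3 allotted to Aarav's branch passes to Aarav's issue by representation.
The 1/3 is divided into 2 equal shares of 1/6 among Ishita, Priya.
Ishita is living and takes 1/6.
Priya is living and takes 1/6.
Girish predeceased; the 1/3 allotted to Girish's branch passes to Girish's issue by representation.
The 1/3 is divided into 2 equal shares of 1/6 among Hemant, Lakshmi.
Hemant is living and takes 1/6.
Lakshmi is living and takes 1/6.

Hemant 1/6; Ishita 1/6; Kavita 1/12; Lakshmi 1/6; Priya 1/6; Sarita 1/12; Vikram 1/6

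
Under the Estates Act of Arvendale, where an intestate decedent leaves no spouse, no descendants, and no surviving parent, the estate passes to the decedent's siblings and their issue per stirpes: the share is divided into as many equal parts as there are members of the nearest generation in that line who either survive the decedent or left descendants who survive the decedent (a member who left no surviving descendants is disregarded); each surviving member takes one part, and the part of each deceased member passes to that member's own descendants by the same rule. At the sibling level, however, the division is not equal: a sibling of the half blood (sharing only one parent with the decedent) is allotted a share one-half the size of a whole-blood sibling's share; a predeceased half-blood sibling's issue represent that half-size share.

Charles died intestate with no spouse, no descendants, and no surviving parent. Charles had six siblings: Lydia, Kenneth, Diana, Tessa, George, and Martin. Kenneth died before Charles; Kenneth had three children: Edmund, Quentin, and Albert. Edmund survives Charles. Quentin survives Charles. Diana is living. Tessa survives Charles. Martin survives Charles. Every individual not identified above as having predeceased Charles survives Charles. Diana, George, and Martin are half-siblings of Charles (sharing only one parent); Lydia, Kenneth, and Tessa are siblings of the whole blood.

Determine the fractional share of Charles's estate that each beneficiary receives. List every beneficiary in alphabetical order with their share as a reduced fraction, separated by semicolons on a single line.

No spouse, descendants, or parent survives, so the estate passes to Charles's siblings per stirpes.
Half-blood siblings count for one-half the weight of whole-blood siblings at the initial division.
Dividing 1 in proportion to weights (total weight 9/2): Lydia (weight 1) → 2/9; Kenneth (weight 1) → 2/9; Diana (weight 1/2) → 1/9; Tessa (weight 1) → 2/9; George (weight 1/2) → 1/9; Martin (weight 1/2) → 1/9.
Lydia is living and takes 2/9.
Kenneth predeceased; the 2/9 allotted to Kenneth's branch passes to Kenneth's issue by representation.
The 2/9 is divided into 3 equal shares of 2/27 among Edmund, Quentin, Albert.
Edmund is living and takes 2/27.
Quentin is living and takes 2/27.
Albert is living and takes 2/27.
Diana is living and takes 1/9.
Tessa is living and takes 2/9.
George is living and takes 1/9.
Martin is living and takes 1/9.

Albert 2/27; Diana 1/9; Edmund 2/27; George 1/9; Lydia 2/9; Martin 1/9; Quentin 2/27; Tessa 2/9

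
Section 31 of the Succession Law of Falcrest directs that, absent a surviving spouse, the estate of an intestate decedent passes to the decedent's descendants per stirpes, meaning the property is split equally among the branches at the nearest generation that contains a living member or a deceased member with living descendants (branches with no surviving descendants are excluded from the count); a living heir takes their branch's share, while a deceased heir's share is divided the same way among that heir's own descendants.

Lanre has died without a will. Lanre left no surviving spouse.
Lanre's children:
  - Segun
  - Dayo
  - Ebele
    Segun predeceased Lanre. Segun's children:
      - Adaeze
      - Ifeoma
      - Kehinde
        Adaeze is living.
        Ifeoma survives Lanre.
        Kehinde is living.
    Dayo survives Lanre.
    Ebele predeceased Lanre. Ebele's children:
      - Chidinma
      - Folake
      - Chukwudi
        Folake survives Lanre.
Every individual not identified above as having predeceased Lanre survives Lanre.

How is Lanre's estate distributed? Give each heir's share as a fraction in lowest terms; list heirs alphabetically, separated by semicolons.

Adaeze 1/9; Chidinma 1/9; Chukwudi 1/9; Dayo 1/3; Folake 1/9; Ifeoma 1/9; Kehinde 1/9

There is no surviving spouse, so the entire estate passes to Lanre's descendants per stirpes.
The estate is divided into 3 equal shares of 1/3 among Segun, Dayo, Ebele.
Segun predeceased; the 1/3 allotted to Segun's branch passes to Segun's issue by representation.
The 1/3 is divided into 3 equal shares of 1/9 among Adaeze, Ifeoma, Kehinde.
Adaeze is living and takes 1/9.
Ifeoma is living and takes 1/9.
Kehinde is living and takes 1/9.
Dayo is living and takes 1/3.
Ebele predeceased; the 1/3 allotted to Ebele's branch passes to Ebele's issue by representation.
The 1/3 is divided into 3 equal shares of 1/9 among Chidinma, Folake, Chukwudi.
Chidinma is living and takes 1/9.
Folake is living and takes 1/9.
Chukwudi is living and takes 1/9.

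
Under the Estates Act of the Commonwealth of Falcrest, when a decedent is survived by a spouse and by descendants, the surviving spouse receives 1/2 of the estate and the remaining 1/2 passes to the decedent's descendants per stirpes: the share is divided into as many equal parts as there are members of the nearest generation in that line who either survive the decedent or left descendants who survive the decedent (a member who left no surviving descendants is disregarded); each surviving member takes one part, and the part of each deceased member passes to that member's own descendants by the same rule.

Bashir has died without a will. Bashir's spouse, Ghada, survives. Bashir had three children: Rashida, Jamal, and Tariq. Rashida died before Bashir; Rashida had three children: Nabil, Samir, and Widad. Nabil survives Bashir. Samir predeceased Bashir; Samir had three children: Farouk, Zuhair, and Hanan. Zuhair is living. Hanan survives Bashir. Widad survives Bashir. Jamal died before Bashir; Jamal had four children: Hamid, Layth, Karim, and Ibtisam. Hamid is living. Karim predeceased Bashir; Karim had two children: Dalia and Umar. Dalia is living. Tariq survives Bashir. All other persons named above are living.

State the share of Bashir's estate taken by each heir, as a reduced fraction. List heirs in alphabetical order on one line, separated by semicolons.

Ghada, as surviving spouse, takes 1/2.
The remaining 1/2 passes to Bashir's descendants per stirpes.
The 1/2 is divided into 3 equal shares of 1/6 among Rashida, Jamal, Tariq.
Rashida predeceased; the 1/6 allotted to Rashida's branch passes to Rashida's issue by representation.
The 1/6 is divided into 3 equal shares of 1/18 among Nabil, Samir, Widad.
Nabil is living and takes 1/18.
Samir predeceased; the 1/18 allotted to Samir's branch passes to Samir's issue by representation.
The 1/18 is divided into 3 equal shares of 1/54 among Farouk, Zuhair, Hanan.
Farouk is living and takes 1/54.
Zuhair is living and takes 1/54.
Hanan is living and takes 1/54.
Widad is living and takes 1/18.
Jamal predeceased; the 1/6 allotted to Jamal's branch passes to Jamal's issue by representation.
The 1/6 is divided into 4 equal shares of 1/24 among Hamid, Layth, Karim, Ibtisam.
Hamid is living and takes 1/24.
Layth is living and takes 1/24.
Karim predeceased; the 1/24 allotted to Karim's branch passes to Karim's issue by representation.
The 1/24 is divided into 2 equal shares of 1/48 among Dalia, Umar.
Dalia is living and takes 1/48.
Umar is living and takes 1/48.
Ibtisam is living and takes 1/24.
Tariq is living and takes 1/6.

Dalia 1/48; Farouk 1/54; Ghada 1/2; Hamid 1/24; Hanan 1/54; Ibtisam 1/24; Layth 1/24; Nabil 1/18; Tariq 1/6; Umar 1/48; Widad 1/18; Zuhair 1/54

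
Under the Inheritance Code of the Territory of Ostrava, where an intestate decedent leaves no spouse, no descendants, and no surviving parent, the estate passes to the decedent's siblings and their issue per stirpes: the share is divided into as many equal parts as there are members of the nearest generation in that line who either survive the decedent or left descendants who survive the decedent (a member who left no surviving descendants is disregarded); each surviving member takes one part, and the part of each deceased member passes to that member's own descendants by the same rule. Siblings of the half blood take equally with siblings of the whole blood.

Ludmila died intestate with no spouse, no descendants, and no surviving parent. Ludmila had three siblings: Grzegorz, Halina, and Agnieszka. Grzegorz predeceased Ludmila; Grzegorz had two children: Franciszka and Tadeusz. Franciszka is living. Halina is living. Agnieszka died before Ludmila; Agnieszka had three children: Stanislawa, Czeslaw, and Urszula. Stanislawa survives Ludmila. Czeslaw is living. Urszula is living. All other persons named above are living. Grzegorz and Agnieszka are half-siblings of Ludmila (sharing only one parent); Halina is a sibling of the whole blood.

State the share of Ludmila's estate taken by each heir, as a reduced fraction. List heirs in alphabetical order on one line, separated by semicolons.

Czeslaw 1/9; Franciszka 1/6; Halina 1/3; Stanislawa 1/9; Tadeusz 1/6; Urszula 1/9

No spouse, descendants, or parent survives, so the estate passes to Ludmila's siblings per stirpes.
Half-blood and whole-blood siblings take equally under the stated rule.
The estate is divided into 3 equal shares of 1/3 among Grzegorz, Halina, Agnieszka.
Grzegorz predeceased; the 1/3 allotted to Grzegorz's branch passes to Grzegorz's issue by representation.
The 1/3 is divided into 2 equal shares of 1/6 among Franciszka, Tadeusz.
Franciszka is living and takes 1/6.
Tadeusz is living and takes 1/6.
Halina is living and takes 1/3.
Agnieszka predeceased; the 1/3 allotted to Agnieszka's branch passes to Agnieszka's issue by representation.
The 1/3 is divided into 3 equal shares of 1/9 among Stanislawa, Czeslaw, Urszula.
Stanislawa is living and takes 1/9.
Czeslaw is living and takes 1/9.
Urszula is living and takes 1/9.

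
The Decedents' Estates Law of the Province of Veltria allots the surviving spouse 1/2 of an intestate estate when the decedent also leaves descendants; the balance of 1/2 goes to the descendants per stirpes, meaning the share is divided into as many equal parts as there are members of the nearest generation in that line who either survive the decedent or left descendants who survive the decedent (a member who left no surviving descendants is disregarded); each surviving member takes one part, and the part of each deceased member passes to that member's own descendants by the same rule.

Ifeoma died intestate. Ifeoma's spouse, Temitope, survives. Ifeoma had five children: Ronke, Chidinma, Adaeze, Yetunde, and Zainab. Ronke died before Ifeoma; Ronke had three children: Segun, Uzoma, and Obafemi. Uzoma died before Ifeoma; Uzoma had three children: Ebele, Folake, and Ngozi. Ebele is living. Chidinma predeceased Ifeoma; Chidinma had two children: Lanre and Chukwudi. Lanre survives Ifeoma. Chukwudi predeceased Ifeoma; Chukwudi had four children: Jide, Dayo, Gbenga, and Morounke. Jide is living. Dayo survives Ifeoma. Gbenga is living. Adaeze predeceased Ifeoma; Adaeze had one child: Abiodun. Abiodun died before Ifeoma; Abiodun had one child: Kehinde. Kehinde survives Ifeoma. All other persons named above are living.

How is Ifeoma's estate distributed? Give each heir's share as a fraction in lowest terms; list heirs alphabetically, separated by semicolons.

Dayo 1/80; Ebele 1/90; Folake 1/90; Gbenga 1/80; Jide 1/80; Kehinde 1/10; Lanre 1/20; Morounke 1/80; Ngozi 1/90; Obafemi 1/30; Segun 1/30; Temitope 1/2; Yetunde 1/10; Zainab 1/10

Temitope, as surviving spouse, takes 1/2.
The remaining 1/2 passes to Ifeoma's descendants per stirpes.
The 1/2 is divided into 5 equal shares of 1/10 among Ronke, Chidinma, Adaeze, Yetunde, Zainab.
Ronke predeceased; the 1/10 allotted to Ronke's branch passes to Ronke's issue by representation.
The 1/10 is divided into 3 equal shares of 1/30 among Segun, Uzoma, Obafemi.
Segun is living and takes 1/30.
Uzoma predeceased; the 1/30 allotted to Uzoma's branch passes to Uzoma's issue by representation.
The 1/30 is divided into 3 equal shares of 1/90 among Ebele, Folake, Ngozi.
Ebele is living and takes 1/90.
Folake is living and takes 1/90.
Ngozi is living and takes 1/90.
Obafemi is living and takes 1/30.
Chidinma predeceased; the 1/10 allotted to Chidinma's branch passes to Chidinma's issue by representation.
The 1/10 is divided into 2 equal shares of 1/20 among Lanre, Chukwudi.
Lanre is living and takes 1/20.
Chukwudi predeceased; the 1/20 allotted to Chukwudi's branch passes to Chukwudi's issue by representation.
The 1/20 is divided into 4 equal shares of 1/80 among Jide, Dayo, Gbenga, Morounke.
Jide is living and takes 1/80.
Dayo is living and takes 1/80.
Gbenga is living and takes 1/80.
Morounke is living and takes 1/80.
Adaeze predeceased; the 1/10 allotted to Adaeze's branch passes to Adaeze's issue by representation.
Abiodun's line is the sole branch at this level, so the full 1/10 passes to Abiodun's issue by representation.
Kehinde is the sole taker at this level and receives the full 1/10.
Yetunde is living and takes 1/10.
Zainab is living and takes 1/10.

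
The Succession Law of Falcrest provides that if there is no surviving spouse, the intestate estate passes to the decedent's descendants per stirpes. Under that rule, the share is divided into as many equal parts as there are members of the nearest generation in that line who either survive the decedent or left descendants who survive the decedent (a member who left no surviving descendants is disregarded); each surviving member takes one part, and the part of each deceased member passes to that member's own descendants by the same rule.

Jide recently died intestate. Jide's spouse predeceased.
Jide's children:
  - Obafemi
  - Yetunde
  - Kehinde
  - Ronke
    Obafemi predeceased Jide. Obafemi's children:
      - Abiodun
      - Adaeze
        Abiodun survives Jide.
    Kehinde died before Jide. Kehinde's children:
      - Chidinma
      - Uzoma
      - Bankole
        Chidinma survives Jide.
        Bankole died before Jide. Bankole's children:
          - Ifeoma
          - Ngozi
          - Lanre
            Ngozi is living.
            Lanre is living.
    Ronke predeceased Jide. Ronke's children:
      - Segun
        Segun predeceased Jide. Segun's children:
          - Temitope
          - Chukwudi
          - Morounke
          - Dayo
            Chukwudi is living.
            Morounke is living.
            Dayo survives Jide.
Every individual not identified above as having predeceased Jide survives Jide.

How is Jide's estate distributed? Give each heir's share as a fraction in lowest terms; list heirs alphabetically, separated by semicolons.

Abiodun 1/8; Adaeze 1/8; Chidinma 1/12; Chukwudi 1/16; Dayo 1/16; Ifeoma 1/36; Lanre 1/36; Morounke 1/16; Ngozi 1/36; Temitope 1/16; Uzoma 1/12; Yetunde 1/4

There is no surviving spouse, so the entire estate passes to Jide's descendants per stirpes.
The estate is divided into 4 equal shares of 1/4 among Obafemi, Yetunde, Kehinde, Ronke.
Obafemi predeceased; the 1/4 allotted to Obafemi's branch passes to Obafemi's issue by representation.
The 1/4 is divided into 2 equal shares of 1/8 among Abiodun, Adaeze.
Abiodun is living and takes 1/8.
Adaeze is living and takes 1/8.
Yetunde is living and takes 1/4.
Kehinde predeceased; the 1/4 allotted to Kehinde's branch passes to Kehinde's issue by representation.
The 1/4 is divided into 3 equal shares of 1/12 among Chidinma, Uzoma, Bankole.
Chidinma is living and takes 1/12.
Uzoma is living and takes 1/12.
Bankole predeceased; the 1/12 allotted to Bankole's branch passes to Bankole's issue by representation.
The 1/12 is divided into 3 equal shares of 1/36 among Ifeoma, Ngozi, Lanre.
Ifeoma is living and takes 1/36.
Ngozi is living and takes 1/36.
Lanre is living and takes 1/36.
Ronke predeceased; the 1/4 allotted to Ronke's branch passes to Ronke's issue by representation.
Segun's line is the sole branch at this level, so the full 1/4 passes to Segun's issue by representation.
The 1/4 is divided into 4 equal shares of 1/16 among Temitope, Chukwudi, Morounke, Dayo.
Temitope is living and takes 1/16.
Chukwudi is living and takes 1/16.
Morounke is living and takes 1/16.
Dayo is living and takes 1/16.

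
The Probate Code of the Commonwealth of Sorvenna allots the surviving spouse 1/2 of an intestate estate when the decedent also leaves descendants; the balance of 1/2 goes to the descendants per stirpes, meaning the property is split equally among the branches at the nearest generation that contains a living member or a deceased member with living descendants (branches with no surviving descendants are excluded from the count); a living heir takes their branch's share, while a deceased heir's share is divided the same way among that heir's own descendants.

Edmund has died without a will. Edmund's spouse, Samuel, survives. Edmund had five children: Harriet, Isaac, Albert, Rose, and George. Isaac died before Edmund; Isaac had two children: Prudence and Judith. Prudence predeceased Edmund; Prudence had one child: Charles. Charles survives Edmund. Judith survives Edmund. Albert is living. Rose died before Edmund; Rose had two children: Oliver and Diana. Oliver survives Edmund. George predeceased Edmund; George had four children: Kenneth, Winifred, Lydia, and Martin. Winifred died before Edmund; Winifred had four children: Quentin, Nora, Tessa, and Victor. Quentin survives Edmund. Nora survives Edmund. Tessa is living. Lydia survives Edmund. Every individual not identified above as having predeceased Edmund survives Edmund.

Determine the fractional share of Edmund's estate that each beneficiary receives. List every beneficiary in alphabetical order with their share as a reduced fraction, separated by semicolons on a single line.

Albert 1/10; Charles 1/20; Diana 1/20; Harriet 1/10; Judith 1/20; Kenneth 1/40; Lydia 1/40; Martin 1/40; Nora 1/160; Oliver 1/20; Quentin 1/160; Samuel 1/2; Tessa 1/160; Victor 1/160

Samuel, as surviving spouse, takes 1/2.
The remaining 1/2 passes to Edmund's descendants per stirpes.
The 1/2 is divided into 5 equal shares of 1/10 among Harriet, Isaac, Albert, Rose, George.
Harriet is living and takes 1/10.
Isaac predeceased; the 1/10 allotted to Isaac's branch passes to Isaac's issue by representation.
The 1/10 is divided into 2 equal shares of 1/20 among Prudence, Judith.
Prudence predeceased; the 1/20 allotted to Prudence's branch passes to Prudence's issue by representation.
Charles is the sole taker at this level and receives the full 1/20.
Judith is living and takes 1/20.
Albert is living and takes 1/10.
Rose predeceased; the 1/10 allotted to Rose's branch passes to Rose's issue by representation.
The 1/10 is divided into 2 equal shares of 1/20 among Oliver, Diana.
Oliver is living and takes 1/20.
Diana is living and takes 1/20.
George predeceased; the 1/10 allotted to George's branch passes to George's issue by representation.
The 1/10 is divided into 4 equal shares of 1/40 among Kenneth, Winifred, Lydia, Martin.
Kenneth is living and takes 1/40.
Winifred predeceased; the 1/40 allotted to Winifred's branch passes to Winifred's issue by representation.
The 1/40 is divided into 4 equal shares of 1/160 among Quentin, Nora, Tessa, Victor.
Quentin is living and takes 1/160.
Nora is living and takes 1/160.
Tessa is living and takes 1/160.
Victor is living and takes 1/160.
Lydia is living and takes 1/40.
Martin is living and takes 1/40.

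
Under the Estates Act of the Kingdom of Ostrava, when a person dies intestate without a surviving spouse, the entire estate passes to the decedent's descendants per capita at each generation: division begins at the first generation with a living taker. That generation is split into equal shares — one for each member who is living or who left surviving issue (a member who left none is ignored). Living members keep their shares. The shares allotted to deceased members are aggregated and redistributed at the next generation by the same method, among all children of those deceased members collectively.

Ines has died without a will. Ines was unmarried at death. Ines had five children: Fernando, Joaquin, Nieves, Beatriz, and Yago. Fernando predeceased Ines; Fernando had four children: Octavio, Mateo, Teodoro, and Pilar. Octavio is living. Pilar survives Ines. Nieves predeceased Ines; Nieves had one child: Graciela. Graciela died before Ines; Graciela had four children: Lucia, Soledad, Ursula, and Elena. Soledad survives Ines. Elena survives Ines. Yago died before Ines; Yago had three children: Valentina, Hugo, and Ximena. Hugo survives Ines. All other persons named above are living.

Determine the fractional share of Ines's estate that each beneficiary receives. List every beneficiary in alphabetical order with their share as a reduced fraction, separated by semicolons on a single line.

There is no surviving spouse, so the entire estate passes to Ines's descendants per capita at each generation.
At generation 1 (Fernando, Joaquin, Nieves, Beatriz, Yago) there are 5 shares of (1)/5 = 1/5 each.
Living: Joaquin and Beatriz — each takes 1/5.
Deceased: Fernando, Nieves, and Yago. Their combined 3/5 is pooled and carried to generation 2.
At generation 2 (Octavio, Mateo, Teodoro, Pilar, Graciela, Valentina, Hugo, Ximena) there are 8 shares of (3/5)/8 = 3/40 each.
Living: Octavio, Mateo, Teodoro, Pilar, Valentina, Hugo, and Ximena — each takes 3/40.
Deceased: Graciela. That 3/40 share is carried to generation 3.
At generation 3 (Lucia, Soledad, Ursula, Elena) there are 4 shares of (3/40)/4 = 3/160 each.
Living: Lucia, Soledad, Ursula, and Elena — each takes 3/160.

Beatriz 1/5; Elena 3/160; Hugo 3/40; Joaquin 1/5; Lucia 3/160; Mateo 3/40; Octavio 3/40; Pilar 3/40; Soledad 3/160; Teodoro 3/40; Ursula 3/160; Valentina 3/40; Ximena 3/40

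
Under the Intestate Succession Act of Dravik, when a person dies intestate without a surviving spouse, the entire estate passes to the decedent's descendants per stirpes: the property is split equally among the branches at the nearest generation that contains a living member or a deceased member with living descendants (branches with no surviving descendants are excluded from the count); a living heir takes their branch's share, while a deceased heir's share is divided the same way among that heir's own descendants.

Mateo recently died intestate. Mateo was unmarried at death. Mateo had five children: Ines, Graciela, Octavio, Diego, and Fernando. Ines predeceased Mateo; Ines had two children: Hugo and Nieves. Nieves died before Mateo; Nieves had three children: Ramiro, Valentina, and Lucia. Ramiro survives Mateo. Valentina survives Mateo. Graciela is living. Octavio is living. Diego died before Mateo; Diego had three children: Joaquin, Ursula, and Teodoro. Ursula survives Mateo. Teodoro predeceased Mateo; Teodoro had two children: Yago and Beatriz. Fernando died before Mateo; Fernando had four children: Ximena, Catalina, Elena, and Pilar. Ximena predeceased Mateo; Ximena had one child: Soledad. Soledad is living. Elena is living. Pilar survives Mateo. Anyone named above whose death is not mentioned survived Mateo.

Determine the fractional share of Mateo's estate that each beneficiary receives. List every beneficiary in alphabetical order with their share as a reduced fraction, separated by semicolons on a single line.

Beatriz 1/30; Catalina 1/20; Elena 1/20; Graciela 1/5; Hugo 1/10; Joaquin 1/15; Lucia 1/30; Octavio 1/5; Pilar 1/20; Ramiro 1/30; Soledad 1/20; Ursula 1/15; Valentina 1/30; Yago 1/30

There is no surviving spouse, so the entire estate passes to Mateo's descendants per stirpes.
The estate is divided into 5 equal shares of 1/5 among Ines, Graciela, Octavio, Diego, Fernando.
Ines predeceased; the 1/5 allotted to Ines's branch passes to Ines's issue by representation.
The 1/5 is divided into 2 equal shares of 1/10 among Hugo, Nieves.
Hugo is living and takes 1/10.
Nieves predeceased; the 1/10 allotted to Nieves's branch passes to Nieves's issue by representation.
The 1/10 is divided into 3 equal shares of 1/30 among Ramiro, Valentina, Lucia.
Ramiro is living and takes 1/30.
Valentina is living and takes 1/30.
Lucia is living and takes 1/30.
Graciela is living and takes 1/5.
Octavio is living and takes 1/5.
Diego predeceased; the 1/5 allotted to Diego's branch passes to Diego's issue by representation.
The 1/5 is divided into 3 equal shares of 1/15 among Joaquin, Ursula, Teodoro.
Joaquin is living and takes 1/15.
Ursula is living and takes 1/15.
Teodoro predeceased; the 1/15 allotted to Teodoro's branch passes to Teodoro's issue by representation.
The 1/15 is divided into 2 equal shares of 1/30 among Yago, Beatriz.
Yago is living and takes 1/30.
Beatriz is living and takes 1/30.
Fernando predeceased; the 1/5 allotted to Fernando's branch passes to Fernando's issue by representation.
The 1/5 is divided into 4 equal shares of 1/20 among Ximena, Catalina, Elena, Pilar.
Ximena predeceased; the 1/20 allotted to Ximena's branch passes to Ximena's issue by representation.
Soledad is the sole taker at this level and receives the full 1/20.
Catalina is living and takes 1/20.
Elena is living and takes 1/20.
Pilar is living and takes 1/20.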